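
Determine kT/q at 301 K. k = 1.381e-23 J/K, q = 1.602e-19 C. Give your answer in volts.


Step 1: kT = 1.381e-23 * 301 = 4.15681e-21 J
Step 2: Vt = kT/q = 4.15681e-21 / 1.602e-19
Step 3: Vt = 0.02595 V

0.02595


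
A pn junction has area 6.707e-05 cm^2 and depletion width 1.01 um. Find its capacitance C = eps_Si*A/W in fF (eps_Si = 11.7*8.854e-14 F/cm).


Step 1: eps_Si = 11.7 * 8.854e-14 = 1.035918e-12 F/cm
Step 2: W in cm = 1.01 * 1e-4 = 1.01e-04 cm
Step 3: C = 1.035918e-12 * 6.707e-05 / 1.01e-04 = 6.879111e-13 F
Step 4: C = 687.91 fF

687.91


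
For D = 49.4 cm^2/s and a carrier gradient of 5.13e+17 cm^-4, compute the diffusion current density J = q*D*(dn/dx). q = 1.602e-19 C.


Step 1: J = q * D * (dn/dx)
Step 2: J = 1.602e-19 * 49.4 * 5.13e+17
Step 3: J = 4.06e+00 A/cm^2

4.06e+00


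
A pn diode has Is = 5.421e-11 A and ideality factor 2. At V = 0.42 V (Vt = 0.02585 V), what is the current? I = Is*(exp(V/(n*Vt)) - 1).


Step 1: V/(n*Vt) = 0.42/(2*0.02585) = 8.1238
Step 2: exp(8.1238) = 3.3738e+03
Step 3: I = 5.421e-11 * (3.3738e+03 - 1) = 1.83e-07 A

1.83e-07


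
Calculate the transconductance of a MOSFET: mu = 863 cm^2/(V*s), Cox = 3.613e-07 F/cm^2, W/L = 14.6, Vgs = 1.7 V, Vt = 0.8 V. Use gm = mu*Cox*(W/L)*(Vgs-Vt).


Step 1: Vov = Vgs - Vt = 1.7 - 0.8 = 0.9 V
Step 2: gm = mu * Cox * (W/L) * Vov
Step 3: gm = 863 * 3.613e-07 * 14.6 * 0.9 = 4.10e-03 S

4.10e-03


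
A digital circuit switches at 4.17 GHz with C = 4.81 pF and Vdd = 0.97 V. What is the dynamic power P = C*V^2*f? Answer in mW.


Step 1: V^2 = 0.97^2 = 0.9409 V^2
Step 2: P = C*V^2*f = 4.81e-12 F * 0.9409 * 4.17e9 Hz
Step 3: P = 1.887228993e-02 W
Step 4: P = 18.872 mW

18.872


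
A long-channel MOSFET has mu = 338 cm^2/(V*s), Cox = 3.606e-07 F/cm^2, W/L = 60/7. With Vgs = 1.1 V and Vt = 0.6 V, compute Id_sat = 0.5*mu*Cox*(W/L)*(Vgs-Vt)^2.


Step 1: Overdrive voltage Vov = Vgs - Vt = 1.1 - 0.6 = 0.5 V
Step 2: W/L = 60/7 = 8.57143
Step 3: Id = 0.5 * 338 * 3.606e-07 * 8.57143 * 0.5^2
Step 4: Id = 1.31e-04 A

1.31e-04


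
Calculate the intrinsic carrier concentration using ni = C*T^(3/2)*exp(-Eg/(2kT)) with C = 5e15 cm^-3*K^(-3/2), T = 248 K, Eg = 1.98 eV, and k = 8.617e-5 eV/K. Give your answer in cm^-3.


Step 1: Compute kT = 8.617e-5 * 248 = 0.02137016 eV
Step 2: Exponent = -Eg/(2kT) = -1.98/(2*0.02137016) = -46.32628
Step 3: T^(3/2) = 248^1.5 = 3905.51
Step 4: ni = 5e15 * 3905.51 * exp(-46.32628) = 1.48e-01 cm^-3

1.48e-01


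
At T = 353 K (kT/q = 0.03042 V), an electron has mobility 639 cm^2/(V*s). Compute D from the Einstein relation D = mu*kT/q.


Step 1: D = mu * (kT/q)
Step 2: D = 639 * 0.03042
Step 3: D = 19.44 cm^2/s

19.44


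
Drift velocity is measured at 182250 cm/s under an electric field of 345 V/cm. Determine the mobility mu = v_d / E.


Step 1: mu = v_d / E
Step 2: mu = 182250 / 345
Step 3: mu = 528.26 cm^2/(V*s)

528.26


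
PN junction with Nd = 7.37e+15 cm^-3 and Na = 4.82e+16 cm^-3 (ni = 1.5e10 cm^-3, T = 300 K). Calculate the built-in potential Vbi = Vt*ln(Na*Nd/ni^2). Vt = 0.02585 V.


Step 1: Compute Na*Nd/ni^2 = 4.82e+16 * 7.37e+15 / (1.5e10)^2 = 1.5788e+12
Step 2: ln(1.5788e+12) = 28.0877
Step 3: Vbi = 0.02585 * 28.0877 = 0.726 V

0.726


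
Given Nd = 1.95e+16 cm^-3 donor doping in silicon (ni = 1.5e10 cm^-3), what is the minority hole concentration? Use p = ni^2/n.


Step 1: Since Nd >> ni, n ≈ Nd = 1.95e+16 cm^-3
Step 2: p = ni^2 / n = (1.5e10)^2 / 1.95e+16
Step 3: p = 2.25e20 / 1.95e+16 = 1.15e+04 cm^-3

1.15e+04


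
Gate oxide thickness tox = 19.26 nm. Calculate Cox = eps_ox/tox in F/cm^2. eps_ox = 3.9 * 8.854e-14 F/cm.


Step 1: eps_ox = 3.9 * 8.854e-14 = 3.45306e-13 F/cm
Step 2: tox in cm = 19.26 nm * 1e-7 = 1.9260e-06 cm
Step 3: Cox = 3.45306e-13 / 1.9260e-06 = 1.79e-07 F/cm^2

1.79e-07


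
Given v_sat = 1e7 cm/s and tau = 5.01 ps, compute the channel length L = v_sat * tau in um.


Step 1: tau in seconds = 5.01 ps * 1e-12 = 5.0100e-12 s
Step 2: L = v_sat * tau = 1e7 * 5.0100e-12 = 5.0100e-05 cm
Step 3: L in um = 5.0100e-05 * 1e4 = 0.501 um

0.501


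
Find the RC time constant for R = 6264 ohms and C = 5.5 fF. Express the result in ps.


Step 1: tau = R * C
Step 2: tau = 6264 * 5.5 fF = 6264 * 5.5e-15 F
Step 3: tau = 3.4452e-11 s = 34.452 ps

34.452


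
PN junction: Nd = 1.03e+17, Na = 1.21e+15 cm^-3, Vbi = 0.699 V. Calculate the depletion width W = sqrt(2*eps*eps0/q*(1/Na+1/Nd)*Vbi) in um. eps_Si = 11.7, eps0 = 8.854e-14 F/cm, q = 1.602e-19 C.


Step 1: 1/Na + 1/Nd = 1/1.21e+15 + 1/1.03e+17 = 8.36155e-16
Step 2: 2*eps*eps0/q = 2*11.7*8.854e-14/1.602e-19 = 1.293281e+07
Step 3: W^2 = 1.293281e+07 * 8.36155e-16 * 0.699 = 7.55887e-09
Step 4: W = sqrt(7.55887e-09) = 8.694e-05 cm = 0.8694 um

0.8694


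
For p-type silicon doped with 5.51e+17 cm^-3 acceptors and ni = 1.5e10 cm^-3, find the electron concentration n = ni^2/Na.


Step 1: Majority hole concentration p ≈ Na = 5.51e+17 cm^-3
Step 2: n = ni^2 / Na = (1.5e10)^2 / 5.51e+17
Step 3: n = 4.08e+02 cm^-3

4.08e+02


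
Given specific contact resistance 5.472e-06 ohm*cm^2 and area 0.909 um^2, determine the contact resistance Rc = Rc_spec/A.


Step 1: Convert area to cm^2: 0.909 um^2 = 9.0900e-09 cm^2
Step 2: Rc = Rc_spec / A = 5.472e-06 / 9.0900e-09
Step 3: Rc = 6.02e+02 ohms

6.02e+02


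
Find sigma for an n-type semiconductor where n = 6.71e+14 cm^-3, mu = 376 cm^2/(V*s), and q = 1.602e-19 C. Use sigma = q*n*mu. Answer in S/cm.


Step 1: sigma = q * n * mu
Step 2: sigma = 1.602e-19 * 6.71e+14 * 376
Step 3: sigma = 4.042e-02 S/cm

4.042e-02


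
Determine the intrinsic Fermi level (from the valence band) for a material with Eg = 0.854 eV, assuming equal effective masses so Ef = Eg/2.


Step 1: For an intrinsic semiconductor, the Fermi level sits at midgap.
Step 2: Ef = Eg / 2 = 0.854 / 2 = 0.427 eV

0.427


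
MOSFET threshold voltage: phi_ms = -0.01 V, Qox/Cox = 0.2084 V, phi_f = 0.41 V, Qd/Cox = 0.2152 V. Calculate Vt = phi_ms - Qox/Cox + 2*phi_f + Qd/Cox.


Step 1: Vt = phi_ms - Qox/Cox + 2*phi_f + Qd/Cox
Step 2: Vt = -0.01 - 0.2084 + 2*0.41 + 0.2152
Step 3: Vt = -0.01 - 0.2084 + 0.82 + 0.2152
Step 4: Vt = 0.8168 V

0.8168


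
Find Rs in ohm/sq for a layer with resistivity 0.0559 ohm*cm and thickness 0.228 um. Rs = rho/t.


Step 1: Convert thickness to cm: t = 0.228 um = 2.2800e-05 cm
Step 2: Rs = rho / t = 0.0559 / 2.2800e-05
Step 3: Rs = 2451.8 ohm/sq

2451.8


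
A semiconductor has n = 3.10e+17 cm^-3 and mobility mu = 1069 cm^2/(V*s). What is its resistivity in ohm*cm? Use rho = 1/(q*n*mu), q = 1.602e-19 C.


Step 1: sigma = q * n * mu = 1.602e-19 * 3.10e+17 * 1069 = 5.30887e+01 S/cm
Step 2: rho = 1 / sigma = 1 / 5.30887e+01 = 0.01884 ohm*cm

0.01884


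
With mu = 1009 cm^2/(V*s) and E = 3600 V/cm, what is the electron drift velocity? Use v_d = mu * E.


Step 1: v_d = mu * E
Step 2: v_d = 1009 * 3600 = 3632400
Step 3: v_d = 3.63e+06 cm/s

3.63e+06


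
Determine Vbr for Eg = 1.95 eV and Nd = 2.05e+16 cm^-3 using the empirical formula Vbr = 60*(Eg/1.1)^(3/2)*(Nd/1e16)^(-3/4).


Step 1: Eg/1.1 = 1.95/1.1 = 1.772727
Step 2: (Eg/1.1)^1.5 = 1.772727^1.5 = 2.360276
Step 3: (Nd/1e16)^(-0.75) = (2.05)^(-0.75) = 0.583693
Step 4: Vbr = 60 * 2.360276 * 0.583693 = 82.7 V

82.7


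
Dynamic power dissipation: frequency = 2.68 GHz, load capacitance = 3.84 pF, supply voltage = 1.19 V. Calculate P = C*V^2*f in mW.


Step 1: V^2 = 1.19^2 = 1.4161 V^2
Step 2: P = C*V^2*f = 3.84e-12 F * 1.4161 * 2.68e9 Hz
Step 3: P = 1.457336832e-02 W
Step 4: P = 14.573 mW

14.573


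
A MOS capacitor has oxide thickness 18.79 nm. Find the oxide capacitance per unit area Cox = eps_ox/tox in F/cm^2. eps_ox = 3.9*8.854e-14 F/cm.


Step 1: eps_ox = 3.9 * 8.854e-14 = 3.45306e-13 F/cm
Step 2: tox in cm = 18.79 nm * 1e-7 = 1.8790e-06 cm
Step 3: Cox = 3.45306e-13 / 1.8790e-06 = 1.84e-07 F/cm^2

1.84e-07


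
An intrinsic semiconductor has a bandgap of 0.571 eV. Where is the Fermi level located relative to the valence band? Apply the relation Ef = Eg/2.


Step 1: For an intrinsic semiconductor, the Fermi level sits at midgap.
Step 2: Ef = Eg / 2 = 0.571 / 2 = 0.2855 eV

0.2855


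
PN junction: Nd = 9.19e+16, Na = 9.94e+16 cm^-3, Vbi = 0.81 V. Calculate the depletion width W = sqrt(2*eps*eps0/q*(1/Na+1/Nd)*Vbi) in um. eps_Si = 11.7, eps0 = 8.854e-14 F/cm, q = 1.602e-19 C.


Step 1: 1/Na + 1/Nd = 1/9.94e+16 + 1/9.19e+16 = 2.09418e-17
Step 2: 2*eps*eps0/q = 2*11.7*8.854e-14/1.602e-19 = 1.293281e+07
Step 3: W^2 = 1.293281e+07 * 2.09418e-17 * 0.81 = 2.19377e-10
Step 4: W = sqrt(2.19377e-10) = 1.481e-05 cm = 0.1481 um

0.1481


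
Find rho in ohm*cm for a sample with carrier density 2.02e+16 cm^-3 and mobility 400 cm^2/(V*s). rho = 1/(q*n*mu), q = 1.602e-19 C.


Step 1: sigma = q * n * mu = 1.602e-19 * 2.02e+16 * 400 = 1.29442e+00 S/cm
Step 2: rho = 1 / sigma = 1 / 1.29442e+00 = 0.7725 ohm*cm

0.7725


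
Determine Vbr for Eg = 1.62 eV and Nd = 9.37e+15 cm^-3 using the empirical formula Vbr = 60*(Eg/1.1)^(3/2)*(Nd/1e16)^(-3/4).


Step 1: Eg/1.1 = 1.62/1.1 = 1.472727
Step 2: (Eg/1.1)^1.5 = 1.472727^1.5 = 1.787242
Step 3: (Nd/1e16)^(-0.75) = (0.937)^(-0.75) = 1.050015
Step 4: Vbr = 60 * 1.787242 * 1.050015 = 112.6 V

112.6


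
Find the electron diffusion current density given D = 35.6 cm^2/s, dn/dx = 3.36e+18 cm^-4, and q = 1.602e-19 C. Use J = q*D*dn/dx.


Step 1: J = q * D * (dn/dx)
Step 2: J = 1.602e-19 * 35.6 * 3.36e+18
Step 3: J = 1.92e+01 A/cm^2

1.92e+01


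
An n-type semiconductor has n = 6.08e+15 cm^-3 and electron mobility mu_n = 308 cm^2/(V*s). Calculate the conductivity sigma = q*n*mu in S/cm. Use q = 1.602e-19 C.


Step 1: sigma = q * n * mu
Step 2: sigma = 1.602e-19 * 6.08e+15 * 308
Step 3: sigma = 3.000e-01 S/cm

3.000e-01


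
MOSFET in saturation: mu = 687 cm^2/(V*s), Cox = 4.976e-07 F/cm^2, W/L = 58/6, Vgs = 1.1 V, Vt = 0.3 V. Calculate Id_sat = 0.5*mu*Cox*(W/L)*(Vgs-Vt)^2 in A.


Step 1: Overdrive voltage Vov = Vgs - Vt = 1.1 - 0.3 = 0.8 V
Step 2: W/L = 58/6 = 9.66667
Step 3: Id = 0.5 * 687 * 4.976e-07 * 9.66667 * 0.8^2
Step 4: Id = 1.06e-03 A

1.06e-03


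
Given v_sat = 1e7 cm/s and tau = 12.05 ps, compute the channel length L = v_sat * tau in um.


Step 1: tau in seconds = 12.05 ps * 1e-12 = 1.2050e-11 s
Step 2: L = v_sat * tau = 1e7 * 1.2050e-11 = 1.2050e-04 cm
Step 3: L in um = 1.2050e-04 * 1e4 = 1.205 um

1.205


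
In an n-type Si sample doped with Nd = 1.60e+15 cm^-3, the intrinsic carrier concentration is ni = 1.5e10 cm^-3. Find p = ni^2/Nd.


Step 1: Since Nd >> ni, n ≈ Nd = 1.60e+15 cm^-3
Step 2: p = ni^2 / n = (1.5e10)^2 / 1.60e+15
Step 3: p = 2.25e20 / 1.60e+15 = 1.41e+05 cm^-3

1.41e+05


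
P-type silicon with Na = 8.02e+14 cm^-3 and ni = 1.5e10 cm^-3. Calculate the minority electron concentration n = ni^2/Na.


Step 1: Majority hole concentration p ≈ Na = 8.02e+14 cm^-3
Step 2: n = ni^2 / Na = (1.5e10)^2 / 8.02e+14
Step 3: n = 2.81e+05 cm^-3

2.81e+05


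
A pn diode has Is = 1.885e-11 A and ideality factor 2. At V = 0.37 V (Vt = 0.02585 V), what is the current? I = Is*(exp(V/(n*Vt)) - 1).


Step 1: V/(n*Vt) = 0.37/(2*0.02585) = 7.1567
Step 2: exp(7.1567) = 1.2827e+03
Step 3: I = 1.885e-11 * (1.2827e+03 - 1) = 2.42e-08 A

2.42e-08


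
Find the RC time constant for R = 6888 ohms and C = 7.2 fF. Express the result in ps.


Step 1: tau = R * C
Step 2: tau = 6888 * 7.2 fF = 6888 * 7.2e-15 F
Step 3: tau = 4.95936e-11 s = 49.5936 ps

49.5936


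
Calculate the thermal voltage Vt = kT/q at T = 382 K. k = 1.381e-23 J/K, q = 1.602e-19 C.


Step 1: kT = 1.381e-23 * 382 = 5.27542e-21 J
Step 2: Vt = kT/q = 5.27542e-21 / 1.602e-19
Step 3: Vt = 0.03293 V

0.03293


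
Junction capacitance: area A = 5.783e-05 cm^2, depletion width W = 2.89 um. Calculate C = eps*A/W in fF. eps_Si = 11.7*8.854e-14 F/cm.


Step 1: eps_Si = 11.7 * 8.854e-14 = 1.035918e-12 F/cm
Step 2: W in cm = 2.89 * 1e-4 = 2.89e-04 cm
Step 3: C = 1.035918e-12 * 5.783e-05 / 2.89e-04 = 2.072911e-13 F
Step 4: C = 207.29 fF

207.29


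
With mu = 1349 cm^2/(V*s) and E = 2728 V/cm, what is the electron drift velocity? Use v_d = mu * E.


Step 1: v_d = mu * E
Step 2: v_d = 1349 * 2728 = 3680072
Step 3: v_d = 3.68e+06 cm/s

3.68e+06


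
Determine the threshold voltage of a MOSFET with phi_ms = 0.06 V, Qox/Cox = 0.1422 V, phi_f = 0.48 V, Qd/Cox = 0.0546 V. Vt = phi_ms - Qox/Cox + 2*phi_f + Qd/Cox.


Step 1: Vt = phi_ms - Qox/Cox + 2*phi_f + Qd/Cox
Step 2: Vt = 0.06 - 0.1422 + 2*0.48 + 0.0546
Step 3: Vt = 0.06 - 0.1422 + 0.96 + 0.0546
Step 4: Vt = 0.9324 V

0.9324


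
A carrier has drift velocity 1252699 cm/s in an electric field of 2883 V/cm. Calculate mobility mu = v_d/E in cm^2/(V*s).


Step 1: mu = v_d / E
Step 2: mu = 1252699 / 2883
Step 3: mu = 434.51 cm^2/(V*s)

434.51


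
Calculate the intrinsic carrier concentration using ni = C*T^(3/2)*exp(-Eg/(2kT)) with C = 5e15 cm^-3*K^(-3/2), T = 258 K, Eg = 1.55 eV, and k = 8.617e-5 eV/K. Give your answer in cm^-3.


Step 1: Compute kT = 8.617e-5 * 258 = 0.02223186 eV
Step 2: Exponent = -Eg/(2kT) = -1.55/(2*0.02223186) = -34.85988
Step 3: T^(3/2) = 258^1.5 = 4144.09
Step 4: ni = 5e15 * 4144.09 * exp(-34.85988) = 1.50e+04 cm^-3

1.50e+04


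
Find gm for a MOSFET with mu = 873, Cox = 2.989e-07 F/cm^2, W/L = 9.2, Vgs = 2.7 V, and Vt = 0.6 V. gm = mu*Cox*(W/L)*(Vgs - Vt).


Step 1: Vov = Vgs - Vt = 2.7 - 0.6 = 2.1 V
Step 2: gm = mu * Cox * (W/L) * Vov
Step 3: gm = 873 * 2.989e-07 * 9.2 * 2.1 = 5.04e-03 S

5.04e-03


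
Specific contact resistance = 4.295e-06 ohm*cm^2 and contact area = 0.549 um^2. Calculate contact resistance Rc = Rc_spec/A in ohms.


Step 1: Convert area to cm^2: 0.549 um^2 = 5.4900e-09 cm^2
Step 2: Rc = Rc_spec / A = 4.295e-06 / 5.4900e-09
Step 3: Rc = 7.82e+02 ohms

7.82e+02


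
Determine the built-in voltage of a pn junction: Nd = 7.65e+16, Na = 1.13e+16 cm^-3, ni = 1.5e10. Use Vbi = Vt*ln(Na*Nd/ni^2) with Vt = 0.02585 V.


Step 1: Compute Na*Nd/ni^2 = 1.13e+16 * 7.65e+16 / (1.5e10)^2 = 3.8420e+12
Step 2: ln(3.8420e+12) = 28.9770
Step 3: Vbi = 0.02585 * 28.9770 = 0.749 V

0.749


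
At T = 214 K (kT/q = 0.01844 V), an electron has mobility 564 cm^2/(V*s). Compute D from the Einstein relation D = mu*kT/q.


Step 1: D = mu * (kT/q)
Step 2: D = 564 * 0.01844
Step 3: D = 10.4 cm^2/s

10.4


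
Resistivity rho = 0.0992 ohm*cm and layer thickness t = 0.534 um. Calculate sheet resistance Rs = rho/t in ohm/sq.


Step 1: Convert thickness to cm: t = 0.534 um = 5.3400e-05 cm
Step 2: Rs = rho / t = 0.0992 / 5.3400e-05
Step 3: Rs = 1857.7 ohm/sq

1857.7


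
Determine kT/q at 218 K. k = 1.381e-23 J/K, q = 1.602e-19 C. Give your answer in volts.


Step 1: kT = 1.381e-23 * 218 = 3.01058e-21 J
Step 2: Vt = kT/q = 3.01058e-21 / 1.602e-19
Step 3: Vt = 0.01879 V

0.01879


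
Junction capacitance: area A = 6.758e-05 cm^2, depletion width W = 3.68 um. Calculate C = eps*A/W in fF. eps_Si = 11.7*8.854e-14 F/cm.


Step 1: eps_Si = 11.7 * 8.854e-14 = 1.035918e-12 F/cm
Step 2: W in cm = 3.68 * 1e-4 = 3.68e-04 cm
Step 3: C = 1.035918e-12 * 6.758e-05 / 3.68e-04 = 1.902373e-13 F
Step 4: C = 190.24 fF

190.24


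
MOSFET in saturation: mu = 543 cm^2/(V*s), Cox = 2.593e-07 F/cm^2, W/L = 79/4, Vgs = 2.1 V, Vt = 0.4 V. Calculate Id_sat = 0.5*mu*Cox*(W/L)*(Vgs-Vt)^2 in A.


Step 1: Overdrive voltage Vov = Vgs - Vt = 2.1 - 0.4 = 1.7 V
Step 2: W/L = 79/4 = 19.75
Step 3: Id = 0.5 * 543 * 2.593e-07 * 19.75 * 1.7^2
Step 4: Id = 4.02e-03 A

4.02e-03


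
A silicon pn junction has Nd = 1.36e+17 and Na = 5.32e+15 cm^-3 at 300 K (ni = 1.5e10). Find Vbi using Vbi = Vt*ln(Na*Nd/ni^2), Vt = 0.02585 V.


Step 1: Compute Na*Nd/ni^2 = 5.32e+15 * 1.36e+17 / (1.5e10)^2 = 3.2156e+12
Step 2: ln(3.2156e+12) = 28.7990
Step 3: Vbi = 0.02585 * 28.7990 = 0.744 V

0.744


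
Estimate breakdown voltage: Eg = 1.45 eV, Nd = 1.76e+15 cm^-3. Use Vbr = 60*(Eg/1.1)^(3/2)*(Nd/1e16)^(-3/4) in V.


Step 1: Eg/1.1 = 1.45/1.1 = 1.318182
Step 2: (Eg/1.1)^1.5 = 1.318182^1.5 = 1.513433
Step 3: (Nd/1e16)^(-0.75) = (0.176)^(-0.75) = 3.680150
Step 4: Vbr = 60 * 1.513433 * 3.680150 = 334.2 V

334.2


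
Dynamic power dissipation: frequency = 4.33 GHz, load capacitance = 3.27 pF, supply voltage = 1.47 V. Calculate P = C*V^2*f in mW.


Step 1: V^2 = 1.47^2 = 2.1609 V^2
Step 2: P = C*V^2*f = 3.27e-12 F * 2.1609 * 4.33e9 Hz
Step 3: P = 3.059639919e-02 W
Step 4: P = 30.596 mW

30.596


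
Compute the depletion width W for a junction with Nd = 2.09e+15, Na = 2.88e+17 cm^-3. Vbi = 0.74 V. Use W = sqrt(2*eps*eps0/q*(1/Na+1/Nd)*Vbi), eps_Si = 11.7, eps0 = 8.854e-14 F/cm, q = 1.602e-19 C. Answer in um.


Step 1: 1/Na + 1/Nd = 1/2.88e+17 + 1/2.09e+15 = 4.81941e-16
Step 2: 2*eps*eps0/q = 2*11.7*8.854e-14/1.602e-19 = 1.293281e+07
Step 3: W^2 = 1.293281e+07 * 4.81941e-16 * 0.74 = 4.61231e-09
Step 4: W = sqrt(4.61231e-09) = 6.791e-05 cm = 0.6791 um

0.6791


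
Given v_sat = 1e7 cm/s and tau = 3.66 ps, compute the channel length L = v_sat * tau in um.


Step 1: tau in seconds = 3.66 ps * 1e-12 = 3.6600e-12 s
Step 2: L = v_sat * tau = 1e7 * 3.6600e-12 = 3.6600e-05 cm
Step 3: L in um = 3.6600e-05 * 1e4 = 0.366 um

0.366


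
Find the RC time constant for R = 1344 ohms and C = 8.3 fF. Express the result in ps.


Step 1: tau = R * C
Step 2: tau = 1344 * 8.3 fF = 1344 * 8.3e-15 F
Step 3: tau = 1.11552e-11 s = 11.1552 ps

11.1552


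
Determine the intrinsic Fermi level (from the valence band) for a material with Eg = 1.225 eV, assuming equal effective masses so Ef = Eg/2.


Step 1: For an intrinsic semiconductor, the Fermi level sits at midgap.
Step 2: Ef = Eg / 2 = 1.225 / 2 = 0.6125 eV

0.6125


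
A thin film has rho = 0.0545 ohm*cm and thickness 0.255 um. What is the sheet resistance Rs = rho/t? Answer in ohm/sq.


Step 1: Convert thickness to cm: t = 0.255 um = 2.5500e-05 cm
Step 2: Rs = rho / t = 0.0545 / 2.5500e-05
Step 3: Rs = 2137.3 ohm/sq

2137.3


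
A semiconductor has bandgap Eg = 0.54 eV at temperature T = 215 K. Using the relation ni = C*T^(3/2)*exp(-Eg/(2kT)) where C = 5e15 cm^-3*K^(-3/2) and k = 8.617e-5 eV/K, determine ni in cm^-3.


Step 1: Compute kT = 8.617e-5 * 215 = 0.01852655 eV
Step 2: Exponent = -Eg/(2kT) = -0.54/(2*0.01852655) = -14.57368
Step 3: T^(3/2) = 215^1.5 = 3152.52
Step 4: ni = 5e15 * 3152.52 * exp(-14.57368) = 7.39e+12 cm^-3

7.39e+12


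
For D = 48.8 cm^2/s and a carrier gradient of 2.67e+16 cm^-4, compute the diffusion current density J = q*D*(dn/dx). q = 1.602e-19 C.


Step 1: J = q * D * (dn/dx)
Step 2: J = 1.602e-19 * 48.8 * 2.67e+16
Step 3: J = 2.09e-01 A/cm^2

2.09e-01


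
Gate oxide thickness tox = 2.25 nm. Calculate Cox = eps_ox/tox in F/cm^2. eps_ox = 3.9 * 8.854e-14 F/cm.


Step 1: eps_ox = 3.9 * 8.854e-14 = 3.45306e-13 F/cm
Step 2: tox in cm = 2.25 nm * 1e-7 = 2.2500e-07 cm
Step 3: Cox = 3.45306e-13 / 2.2500e-07 = 1.53e-06 F/cm^2

1.53e-06


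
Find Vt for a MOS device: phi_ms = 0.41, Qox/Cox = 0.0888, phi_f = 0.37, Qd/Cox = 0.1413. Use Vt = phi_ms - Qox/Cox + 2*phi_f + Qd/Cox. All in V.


Step 1: Vt = phi_ms - Qox/Cox + 2*phi_f + Qd/Cox
Step 2: Vt = 0.41 - 0.0888 + 2*0.37 + 0.1413
Step 3: Vt = 0.41 - 0.0888 + 0.74 + 0.1413
Step 4: Vt = 1.2025 V

1.2025


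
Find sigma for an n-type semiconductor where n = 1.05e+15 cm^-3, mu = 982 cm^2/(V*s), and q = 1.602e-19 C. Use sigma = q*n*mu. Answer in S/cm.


Step 1: sigma = q * n * mu
Step 2: sigma = 1.602e-19 * 1.05e+15 * 982
Step 3: sigma = 1.652e-01 S/cm

1.652e-01


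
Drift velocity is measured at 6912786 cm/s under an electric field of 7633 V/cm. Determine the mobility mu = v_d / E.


Step 1: mu = v_d / E
Step 2: mu = 6912786 / 7633
Step 3: mu = 905.64 cm^2/(V*s)

905.64


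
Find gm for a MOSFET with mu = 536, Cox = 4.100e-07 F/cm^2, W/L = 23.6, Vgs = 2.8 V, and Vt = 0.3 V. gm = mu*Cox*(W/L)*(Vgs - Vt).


Step 1: Vov = Vgs - Vt = 2.8 - 0.3 = 2.5 V
Step 2: gm = mu * Cox * (W/L) * Vov
Step 3: gm = 536 * 4.100e-07 * 23.6 * 2.5 = 1.30e-02 S

1.30e-02


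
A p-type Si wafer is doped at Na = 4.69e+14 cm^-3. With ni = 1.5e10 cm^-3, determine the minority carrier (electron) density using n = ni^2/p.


Step 1: Majority hole concentration p ≈ Na = 4.69e+14 cm^-3
Step 2: n = ni^2 / Na = (1.5e10)^2 / 4.69e+14
Step 3: n = 4.80e+05 cm^-3

4.80e+05


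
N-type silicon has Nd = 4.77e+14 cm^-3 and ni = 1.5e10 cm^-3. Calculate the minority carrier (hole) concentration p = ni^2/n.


Step 1: Since Nd >> ni, n ≈ Nd = 4.77e+14 cm^-3
Step 2: p = ni^2 / n = (1.5e10)^2 / 4.77e+14
Step 3: p = 2.25e20 / 4.77e+14 = 4.72e+05 cm^-3

4.72e+05


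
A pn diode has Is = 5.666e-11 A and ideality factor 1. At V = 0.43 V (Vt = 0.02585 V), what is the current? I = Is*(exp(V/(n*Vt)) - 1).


Step 1: V/(n*Vt) = 0.43/(1*0.02585) = 16.6344
Step 2: exp(16.6344) = 1.6758e+07
Step 3: I = 5.666e-11 * (1.6758e+07 - 1) = 9.50e-04 A

9.50e-04


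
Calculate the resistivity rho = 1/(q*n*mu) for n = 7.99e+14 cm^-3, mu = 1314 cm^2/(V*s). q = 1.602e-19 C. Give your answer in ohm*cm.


Step 1: sigma = q * n * mu = 1.602e-19 * 7.99e+14 * 1314 = 1.68192e-01 S/cm
Step 2: rho = 1 / sigma = 1 / 1.68192e-01 = 5.946 ohm*cm

5.946


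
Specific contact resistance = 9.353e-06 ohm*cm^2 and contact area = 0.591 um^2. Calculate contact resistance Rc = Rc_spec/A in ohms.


Step 1: Convert area to cm^2: 0.591 um^2 = 5.9100e-09 cm^2
Step 2: Rc = Rc_spec / A = 9.353e-06 / 5.9100e-09
Step 3: Rc = 1.58e+03 ohms

1.58e+03


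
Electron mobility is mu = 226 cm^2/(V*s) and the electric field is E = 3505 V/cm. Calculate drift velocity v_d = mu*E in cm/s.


Step 1: v_d = mu * E
Step 2: v_d = 226 * 3505 = 792130
Step 3: v_d = 7.92e+05 cm/s

7.92e+05


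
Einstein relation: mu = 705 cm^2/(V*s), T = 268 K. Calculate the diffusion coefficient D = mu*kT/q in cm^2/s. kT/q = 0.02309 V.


Step 1: D = mu * (kT/q)
Step 2: D = 705 * 0.02309
Step 3: D = 16.28 cm^2/s

16.28


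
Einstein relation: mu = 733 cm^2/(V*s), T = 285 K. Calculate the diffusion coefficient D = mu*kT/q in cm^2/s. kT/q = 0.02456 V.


Step 1: D = mu * (kT/q)
Step 2: D = 733 * 0.02456
Step 3: D = 18.0 cm^2/s

18.0


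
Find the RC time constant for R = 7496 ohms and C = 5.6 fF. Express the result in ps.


Step 1: tau = R * C
Step 2: tau = 7496 * 5.6 fF = 7496 * 5.6e-15 F
Step 3: tau = 4.19776e-11 s = 41.9776 ps

41.9776


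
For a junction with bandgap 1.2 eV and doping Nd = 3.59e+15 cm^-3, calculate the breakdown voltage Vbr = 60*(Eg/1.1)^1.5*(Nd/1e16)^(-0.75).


Step 1: Eg/1.1 = 1.2/1.1 = 1.090909
Step 2: (Eg/1.1)^1.5 = 1.090909^1.5 = 1.139417
Step 3: (Nd/1e16)^(-0.75) = (0.359)^(-0.75) = 2.156151
Step 4: Vbr = 60 * 1.139417 * 2.156151 = 147.4 V

147.4


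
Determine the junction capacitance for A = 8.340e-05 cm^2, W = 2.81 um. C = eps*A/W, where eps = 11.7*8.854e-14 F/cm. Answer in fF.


Step 1: eps_Si = 11.7 * 8.854e-14 = 1.035918e-12 F/cm
Step 2: W in cm = 2.81 * 1e-4 = 2.81e-04 cm
Step 3: C = 1.035918e-12 * 8.340e-05 / 2.81e-04 = 3.074575e-13 F
Step 4: C = 307.46 fF

307.46


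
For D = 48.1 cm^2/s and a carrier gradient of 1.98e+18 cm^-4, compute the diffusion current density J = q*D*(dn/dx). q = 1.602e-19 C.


Step 1: J = q * D * (dn/dx)
Step 2: J = 1.602e-19 * 48.1 * 1.98e+18
Step 3: J = 1.53e+01 A/cm^2

1.53e+01


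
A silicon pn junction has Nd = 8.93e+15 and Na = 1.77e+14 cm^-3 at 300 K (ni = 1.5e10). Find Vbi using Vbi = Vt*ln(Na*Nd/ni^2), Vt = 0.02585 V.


Step 1: Compute Na*Nd/ni^2 = 1.77e+14 * 8.93e+15 / (1.5e10)^2 = 7.0249e+09
Step 2: ln(7.0249e+09) = 22.6727
Step 3: Vbi = 0.02585 * 22.6727 = 0.586 V

0.586


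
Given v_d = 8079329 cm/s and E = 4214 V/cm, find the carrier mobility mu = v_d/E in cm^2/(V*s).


Step 1: mu = v_d / E
Step 2: mu = 8079329 / 4214
Step 3: mu = 1917.26 cm^2/(V*s)

1917.26


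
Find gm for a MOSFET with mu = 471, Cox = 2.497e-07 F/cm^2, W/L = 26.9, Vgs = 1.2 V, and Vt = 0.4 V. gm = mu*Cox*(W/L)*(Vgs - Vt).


Step 1: Vov = Vgs - Vt = 1.2 - 0.4 = 0.8 V
Step 2: gm = mu * Cox * (W/L) * Vov
Step 3: gm = 471 * 2.497e-07 * 26.9 * 0.8 = 2.53e-03 S

2.53e-03


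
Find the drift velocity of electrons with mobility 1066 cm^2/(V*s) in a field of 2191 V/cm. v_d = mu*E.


Step 1: v_d = mu * E
Step 2: v_d = 1066 * 2191 = 2335606
Step 3: v_d = 2.34e+06 cm/s

2.34e+06


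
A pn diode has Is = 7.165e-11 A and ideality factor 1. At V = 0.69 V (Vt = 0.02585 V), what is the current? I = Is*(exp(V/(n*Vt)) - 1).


Step 1: V/(n*Vt) = 0.69/(1*0.02585) = 26.6925
Step 2: exp(26.6925) = 3.9121e+11
Step 3: I = 7.165e-11 * (3.9121e+11 - 1) = 2.80e+01 A

2.80e+01


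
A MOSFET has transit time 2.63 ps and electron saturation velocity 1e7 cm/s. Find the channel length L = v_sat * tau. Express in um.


Step 1: tau in seconds = 2.63 ps * 1e-12 = 2.6300e-12 s
Step 2: L = v_sat * tau = 1e7 * 2.6300e-12 = 2.6300e-05 cm
Step 3: L in um = 2.6300e-05 * 1e4 = 0.263 um

0.263


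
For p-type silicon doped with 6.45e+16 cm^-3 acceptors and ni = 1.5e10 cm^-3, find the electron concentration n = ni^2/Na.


Step 1: Majority hole concentration p ≈ Na = 6.45e+16 cm^-3
Step 2: n = ni^2 / Na = (1.5e10)^2 / 6.45e+16
Step 3: n = 3.49e+03 cm^-3

3.49e+03


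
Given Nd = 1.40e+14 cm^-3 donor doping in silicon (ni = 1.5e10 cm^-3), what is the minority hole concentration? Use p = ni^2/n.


Step 1: Since Nd >> ni, n ≈ Nd = 1.40e+14 cm^-3
Step 2: p = ni^2 / n = (1.5e10)^2 / 1.40e+14
Step 3: p = 2.25e20 / 1.40e+14 = 1.61e+06 cm^-3

1.61e+06


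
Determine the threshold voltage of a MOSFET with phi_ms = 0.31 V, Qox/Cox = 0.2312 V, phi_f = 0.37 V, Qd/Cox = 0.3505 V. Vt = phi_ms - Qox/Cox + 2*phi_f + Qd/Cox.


Step 1: Vt = phi_ms - Qox/Cox + 2*phi_f + Qd/Cox
Step 2: Vt = 0.31 - 0.2312 + 2*0.37 + 0.3505
Step 3: Vt = 0.31 - 0.2312 + 0.74 + 0.3505
Step 4: Vt = 1.1693 V

1.1693


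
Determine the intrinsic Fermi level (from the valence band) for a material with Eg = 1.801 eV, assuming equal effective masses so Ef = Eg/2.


Step 1: For an intrinsic semiconductor, the Fermi level sits at midgap.
Step 2: Ef = Eg / 2 = 1.801 / 2 = 0.9005 eV

0.9005


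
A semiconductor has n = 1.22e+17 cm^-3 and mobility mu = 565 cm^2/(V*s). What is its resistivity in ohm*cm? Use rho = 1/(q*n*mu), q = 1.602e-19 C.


Step 1: sigma = q * n * mu = 1.602e-19 * 1.22e+17 * 565 = 1.10426e+01 S/cm
Step 2: rho = 1 / sigma = 1 / 1.10426e+01 = 0.09056 ohm*cm

0.09056


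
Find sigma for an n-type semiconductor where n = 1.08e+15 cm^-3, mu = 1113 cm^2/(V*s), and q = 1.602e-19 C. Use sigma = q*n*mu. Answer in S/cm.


Step 1: sigma = q * n * mu
Step 2: sigma = 1.602e-19 * 1.08e+15 * 1113
Step 3: sigma = 1.926e-01 S/cm

1.926e-01


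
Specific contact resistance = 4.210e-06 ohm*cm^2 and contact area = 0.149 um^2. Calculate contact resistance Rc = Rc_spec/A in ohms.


Step 1: Convert area to cm^2: 0.149 um^2 = 1.4900e-09 cm^2
Step 2: Rc = Rc_spec / A = 4.210e-06 / 1.4900e-09
Step 3: Rc = 2.83e+03 ohms

2.83e+03


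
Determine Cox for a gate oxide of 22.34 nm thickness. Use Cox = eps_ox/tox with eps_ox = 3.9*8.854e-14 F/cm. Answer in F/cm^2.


Step 1: eps_ox = 3.9 * 8.854e-14 = 3.45306e-13 F/cm
Step 2: tox in cm = 22.34 nm * 1e-7 = 2.2340e-06 cm
Step 3: Cox = 3.45306e-13 / 2.2340e-06 = 1.55e-07 F/cm^2

1.55e-07


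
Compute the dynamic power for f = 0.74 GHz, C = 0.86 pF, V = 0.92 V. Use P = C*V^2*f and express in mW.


Step 1: V^2 = 0.92^2 = 0.8464 V^2
Step 2: P = C*V^2*f = 0.86e-12 F * 0.8464 * 0.74e9 Hz
Step 3: P = 5.3864896e-04 W
Step 4: P = 0.539 mW

0.539


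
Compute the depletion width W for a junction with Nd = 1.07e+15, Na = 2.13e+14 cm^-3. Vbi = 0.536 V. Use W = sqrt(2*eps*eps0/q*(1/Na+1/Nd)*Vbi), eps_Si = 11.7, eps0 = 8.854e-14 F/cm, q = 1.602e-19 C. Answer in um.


Step 1: 1/Na + 1/Nd = 1/2.13e+14 + 1/1.07e+15 = 5.62942e-15
Step 2: 2*eps*eps0/q = 2*11.7*8.854e-14/1.602e-19 = 1.293281e+07
Step 3: W^2 = 1.293281e+07 * 5.62942e-15 * 0.536 = 3.90231e-08
Step 4: W = sqrt(3.90231e-08) = 1.975e-04 cm = 1.975 um

1.975


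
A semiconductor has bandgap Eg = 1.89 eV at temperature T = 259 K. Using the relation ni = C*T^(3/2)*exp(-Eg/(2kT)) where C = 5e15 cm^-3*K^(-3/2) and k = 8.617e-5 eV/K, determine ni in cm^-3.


Step 1: Compute kT = 8.617e-5 * 259 = 0.02231803 eV
Step 2: Exponent = -Eg/(2kT) = -1.89/(2*0.02231803) = -42.34245
Step 3: T^(3/2) = 259^1.5 = 4168.21
Step 4: ni = 5e15 * 4168.21 * exp(-42.34245) = 8.51e+00 cm^-3

8.51e+00


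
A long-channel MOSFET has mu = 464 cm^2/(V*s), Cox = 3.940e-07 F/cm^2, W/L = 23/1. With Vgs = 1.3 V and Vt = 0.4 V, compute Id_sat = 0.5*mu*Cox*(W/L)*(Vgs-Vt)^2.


Step 1: Overdrive voltage Vov = Vgs - Vt = 1.3 - 0.4 = 0.9 V
Step 2: W/L = 23/1 = 23
Step 3: Id = 0.5 * 464 * 3.940e-07 * 23 * 0.9^2
Step 4: Id = 1.70e-03 A

1.70e-03


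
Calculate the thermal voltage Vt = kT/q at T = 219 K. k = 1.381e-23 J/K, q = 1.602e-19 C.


Step 1: kT = 1.381e-23 * 219 = 3.02439e-21 J
Step 2: Vt = kT/q = 3.02439e-21 / 1.602e-19
Step 3: Vt = 0.01888 V

0.01888


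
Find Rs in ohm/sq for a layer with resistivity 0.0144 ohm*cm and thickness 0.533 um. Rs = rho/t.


Step 1: Convert thickness to cm: t = 0.533 um = 5.3300e-05 cm
Step 2: Rs = rho / t = 0.0144 / 5.3300e-05
Step 3: Rs = 270.2 ohm/sq

270.2


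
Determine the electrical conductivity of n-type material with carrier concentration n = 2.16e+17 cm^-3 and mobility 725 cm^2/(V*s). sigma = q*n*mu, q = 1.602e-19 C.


Step 1: sigma = q * n * mu
Step 2: sigma = 1.602e-19 * 2.16e+17 * 725
Step 3: sigma = 2.509e+01 S/cm

2.509e+01


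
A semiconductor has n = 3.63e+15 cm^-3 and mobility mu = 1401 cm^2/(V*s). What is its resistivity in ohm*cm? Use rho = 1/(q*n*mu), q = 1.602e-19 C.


Step 1: sigma = q * n * mu = 1.602e-19 * 3.63e+15 * 1401 = 8.14718e-01 S/cm
Step 2: rho = 1 / sigma = 1 / 8.14718e-01 = 1.227 ohm*cm

1.227


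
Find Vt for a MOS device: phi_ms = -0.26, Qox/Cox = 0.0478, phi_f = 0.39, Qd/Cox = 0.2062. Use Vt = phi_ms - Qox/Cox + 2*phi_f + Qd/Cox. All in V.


Step 1: Vt = phi_ms - Qox/Cox + 2*phi_f + Qd/Cox
Step 2: Vt = -0.26 - 0.0478 + 2*0.39 + 0.2062
Step 3: Vt = -0.26 - 0.0478 + 0.78 + 0.2062
Step 4: Vt = 0.6784 V

0.6784


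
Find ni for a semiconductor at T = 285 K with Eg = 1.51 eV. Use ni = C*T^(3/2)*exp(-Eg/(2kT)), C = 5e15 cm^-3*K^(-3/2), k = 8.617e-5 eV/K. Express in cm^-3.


Step 1: Compute kT = 8.617e-5 * 285 = 0.02455845 eV
Step 2: Exponent = -Eg/(2kT) = -1.51/(2*0.02455845) = -30.74298
Step 3: T^(3/2) = 285^1.5 = 4811.35
Step 4: ni = 5e15 * 4811.35 * exp(-30.74298) = 1.07e+06 cm^-3

1.07e+06


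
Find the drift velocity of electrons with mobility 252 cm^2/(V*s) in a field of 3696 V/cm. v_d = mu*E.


Step 1: v_d = mu * E
Step 2: v_d = 252 * 3696 = 931392
Step 3: v_d = 9.31e+05 cm/s

9.31e+05


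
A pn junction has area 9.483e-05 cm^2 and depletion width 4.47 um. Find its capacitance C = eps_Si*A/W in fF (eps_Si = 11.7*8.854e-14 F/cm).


Step 1: eps_Si = 11.7 * 8.854e-14 = 1.035918e-12 F/cm
Step 2: W in cm = 4.47 * 1e-4 = 4.47e-04 cm
Step 3: C = 1.035918e-12 * 9.483e-05 / 4.47e-04 = 2.197676e-13 F
Step 4: C = 219.77 fF

219.77


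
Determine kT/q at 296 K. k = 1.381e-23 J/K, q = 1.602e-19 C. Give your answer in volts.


Step 1: kT = 1.381e-23 * 296 = 4.08776e-21 J
Step 2: Vt = kT/q = 4.08776e-21 / 1.602e-19
Step 3: Vt = 0.02552 V

0.02552


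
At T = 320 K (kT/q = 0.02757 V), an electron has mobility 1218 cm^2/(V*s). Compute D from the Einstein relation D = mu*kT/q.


Step 1: D = mu * (kT/q)
Step 2: D = 1218 * 0.02757
Step 3: D = 33.58 cm^2/s

33.58


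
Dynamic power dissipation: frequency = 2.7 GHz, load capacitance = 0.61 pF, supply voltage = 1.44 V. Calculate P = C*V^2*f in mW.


Step 1: V^2 = 1.44^2 = 2.0736 V^2
Step 2: P = C*V^2*f = 0.61e-12 F * 2.0736 * 2.7e9 Hz
Step 3: P = 3.4152192e-03 W
Step 4: P = 3.415 mW

3.415


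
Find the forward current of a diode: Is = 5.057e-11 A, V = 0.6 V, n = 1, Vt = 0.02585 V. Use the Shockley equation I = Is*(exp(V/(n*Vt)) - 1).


Step 1: V/(n*Vt) = 0.6/(1*0.02585) = 23.2108
Step 2: exp(23.2108) = 1.2032e+10
Step 3: I = 5.057e-11 * (1.2032e+10 - 1) = 6.08e-01 A

6.08e-01


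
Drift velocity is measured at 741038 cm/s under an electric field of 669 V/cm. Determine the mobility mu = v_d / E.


Step 1: mu = v_d / E
Step 2: mu = 741038 / 669
Step 3: mu = 1107.68 cm^2/(V*s)

1107.68


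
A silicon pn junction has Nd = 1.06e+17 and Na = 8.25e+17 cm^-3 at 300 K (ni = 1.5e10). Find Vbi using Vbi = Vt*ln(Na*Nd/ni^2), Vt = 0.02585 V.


Step 1: Compute Na*Nd/ni^2 = 8.25e+17 * 1.06e+17 / (1.5e10)^2 = 3.8867e+14
Step 2: ln(3.8867e+14) = 33.5938
Step 3: Vbi = 0.02585 * 33.5938 = 0.868 V

0.868


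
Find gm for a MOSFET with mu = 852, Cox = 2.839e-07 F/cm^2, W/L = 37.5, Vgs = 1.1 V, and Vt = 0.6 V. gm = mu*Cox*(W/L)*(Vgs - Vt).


Step 1: Vov = Vgs - Vt = 1.1 - 0.6 = 0.5 V
Step 2: gm = mu * Cox * (W/L) * Vov
Step 3: gm = 852 * 2.839e-07 * 37.5 * 0.5 = 4.54e-03 S

4.54e-03


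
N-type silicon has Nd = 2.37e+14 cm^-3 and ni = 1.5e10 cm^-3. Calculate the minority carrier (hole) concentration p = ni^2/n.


Step 1: Since Nd >> ni, n ≈ Nd = 2.37e+14 cm^-3
Step 2: p = ni^2 / n = (1.5e10)^2 / 2.37e+14
Step 3: p = 2.25e20 / 2.37e+14 = 9.49e+05 cm^-3

9.49e+05


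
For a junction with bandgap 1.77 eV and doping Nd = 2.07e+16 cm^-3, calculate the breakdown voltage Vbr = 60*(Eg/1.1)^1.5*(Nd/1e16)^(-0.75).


Step 1: Eg/1.1 = 1.77/1.1 = 1.609091
Step 2: (Eg/1.1)^1.5 = 1.609091^1.5 = 2.041131
Step 3: (Nd/1e16)^(-0.75) = (2.07)^(-0.75) = 0.579458
Step 4: Vbr = 60 * 2.041131 * 0.579458 = 71.0 V

71.0


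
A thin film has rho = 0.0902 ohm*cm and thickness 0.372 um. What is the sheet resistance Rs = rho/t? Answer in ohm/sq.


Step 1: Convert thickness to cm: t = 0.372 um = 3.7200e-05 cm
Step 2: Rs = rho / t = 0.0902 / 3.7200e-05
Step 3: Rs = 2424.7 ohm/sq

2424.7


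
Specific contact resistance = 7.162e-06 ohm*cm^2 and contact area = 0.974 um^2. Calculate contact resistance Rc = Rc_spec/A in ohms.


Step 1: Convert area to cm^2: 0.974 um^2 = 9.7400e-09 cm^2
Step 2: Rc = Rc_spec / A = 7.162e-06 / 9.7400e-09
Step 3: Rc = 7.35e+02 ohms

7.35e+02


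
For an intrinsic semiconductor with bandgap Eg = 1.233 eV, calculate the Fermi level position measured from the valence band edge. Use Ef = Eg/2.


Step 1: For an intrinsic semiconductor, the Fermi level sits at midgap.
Step 2: Ef = Eg / 2 = 1.233 / 2 = 0.6165 eV

0.6165


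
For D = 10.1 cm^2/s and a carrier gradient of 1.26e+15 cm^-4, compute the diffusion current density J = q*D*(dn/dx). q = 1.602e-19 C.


Step 1: J = q * D * (dn/dx)
Step 2: J = 1.602e-19 * 10.1 * 1.26e+15
Step 3: J = 2.04e-03 A/cm^2

2.04e-03


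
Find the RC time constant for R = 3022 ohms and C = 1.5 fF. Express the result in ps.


Step 1: tau = R * C
Step 2: tau = 3022 * 1.5 fF = 3022 * 1.5e-15 F
Step 3: tau = 4.533e-12 s = 4.533 ps

4.533


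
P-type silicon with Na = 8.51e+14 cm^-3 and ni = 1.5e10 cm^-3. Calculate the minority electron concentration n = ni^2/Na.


Step 1: Majority hole concentration p ≈ Na = 8.51e+14 cm^-3
Step 2: n = ni^2 / Na = (1.5e10)^2 / 8.51e+14
Step 3: n = 2.64e+05 cm^-3

2.64e+05


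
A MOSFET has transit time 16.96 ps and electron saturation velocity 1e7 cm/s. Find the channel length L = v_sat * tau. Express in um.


Step 1: tau in seconds = 16.96 ps * 1e-12 = 1.6960e-11 s
Step 2: L = v_sat * tau = 1e7 * 1.6960e-11 = 1.6960e-04 cm
Step 3: L in um = 1.6960e-04 * 1e4 = 1.696 um

1.696


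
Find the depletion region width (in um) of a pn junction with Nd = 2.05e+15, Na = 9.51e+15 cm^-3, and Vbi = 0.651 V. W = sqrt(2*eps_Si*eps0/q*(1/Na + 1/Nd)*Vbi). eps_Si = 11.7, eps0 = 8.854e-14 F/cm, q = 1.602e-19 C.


Step 1: 1/Na + 1/Nd = 1/9.51e+15 + 1/2.05e+15 = 5.92957e-16
Step 2: 2*eps*eps0/q = 2*11.7*8.854e-14/1.602e-19 = 1.293281e+07
Step 3: W^2 = 1.293281e+07 * 5.92957e-16 * 0.651 = 4.99226e-09
Step 4: W = sqrt(4.99226e-09) = 7.066e-05 cm = 0.7066 um

0.7066


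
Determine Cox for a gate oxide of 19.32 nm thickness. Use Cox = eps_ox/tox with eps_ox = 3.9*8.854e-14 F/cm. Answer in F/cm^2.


Step 1: eps_ox = 3.9 * 8.854e-14 = 3.45306e-13 F/cm
Step 2: tox in cm = 19.32 nm * 1e-7 = 1.9320e-06 cm
Step 3: Cox = 3.45306e-13 / 1.9320e-06 = 1.79e-07 F/cm^2

1.79e-07


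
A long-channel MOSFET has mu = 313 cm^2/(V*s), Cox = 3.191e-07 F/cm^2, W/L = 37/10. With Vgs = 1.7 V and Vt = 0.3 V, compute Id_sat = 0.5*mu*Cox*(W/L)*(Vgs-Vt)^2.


Step 1: Overdrive voltage Vov = Vgs - Vt = 1.7 - 0.3 = 1.4 V
Step 2: W/L = 37/10 = 3.7
Step 3: Id = 0.5 * 313 * 3.191e-07 * 3.7 * 1.4^2
Step 4: Id = 3.62e-04 A

3.62e-04


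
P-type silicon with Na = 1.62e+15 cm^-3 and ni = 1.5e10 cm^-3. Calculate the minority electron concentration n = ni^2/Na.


Step 1: Majority hole concentration p ≈ Na = 1.62e+15 cm^-3
Step 2: n = ni^2 / Na = (1.5e10)^2 / 1.62e+15
Step 3: n = 1.39e+05 cm^-3

1.39e+05


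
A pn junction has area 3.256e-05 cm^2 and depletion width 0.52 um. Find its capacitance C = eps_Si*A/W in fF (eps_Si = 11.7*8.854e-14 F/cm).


Step 1: eps_Si = 11.7 * 8.854e-14 = 1.035918e-12 F/cm
Step 2: W in cm = 0.52 * 1e-4 = 5.20e-05 cm
Step 3: C = 1.035918e-12 * 3.256e-05 / 5.20e-05 = 6.486440e-13 F
Step 4: C = 648.64 fF

648.64


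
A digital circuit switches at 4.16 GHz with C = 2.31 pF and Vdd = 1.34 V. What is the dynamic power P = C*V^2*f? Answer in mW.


Step 1: V^2 = 1.34^2 = 1.7956 V^2
Step 2: P = C*V^2*f = 2.31e-12 F * 1.7956 * 4.16e9 Hz
Step 3: P = 1.725499776e-02 W
Step 4: P = 17.255 mW

17.255


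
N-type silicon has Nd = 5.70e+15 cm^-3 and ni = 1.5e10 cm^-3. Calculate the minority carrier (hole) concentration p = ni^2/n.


Step 1: Since Nd >> ni, n ≈ Nd = 5.70e+15 cm^-3
Step 2: p = ni^2 / n = (1.5e10)^2 / 5.70e+15
Step 3: p = 2.25e20 / 5.70e+15 = 3.95e+04 cm^-3

3.95e+04


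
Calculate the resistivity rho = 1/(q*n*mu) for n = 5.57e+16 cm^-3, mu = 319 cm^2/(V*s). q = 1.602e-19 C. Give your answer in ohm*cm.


Step 1: sigma = q * n * mu = 1.602e-19 * 5.57e+16 * 319 = 2.84648e+00 S/cm
Step 2: rho = 1 / sigma = 1 / 2.84648e+00 = 0.3513 ohm*cm

0.3513


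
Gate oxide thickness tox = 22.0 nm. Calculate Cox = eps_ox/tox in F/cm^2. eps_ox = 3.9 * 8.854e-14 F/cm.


Step 1: eps_ox = 3.9 * 8.854e-14 = 3.45306e-13 F/cm
Step 2: tox in cm = 22.0 nm * 1e-7 = 2.2000e-06 cm
Step 3: Cox = 3.45306e-13 / 2.2000e-06 = 1.57e-07 F/cm^2

1.57e-07


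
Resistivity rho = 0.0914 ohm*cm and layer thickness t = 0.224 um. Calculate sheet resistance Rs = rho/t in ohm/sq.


Step 1: Convert thickness to cm: t = 0.224 um = 2.2400e-05 cm
Step 2: Rs = rho / t = 0.0914 / 2.2400e-05
Step 3: Rs = 4080.4 ohm/sq

4080.4


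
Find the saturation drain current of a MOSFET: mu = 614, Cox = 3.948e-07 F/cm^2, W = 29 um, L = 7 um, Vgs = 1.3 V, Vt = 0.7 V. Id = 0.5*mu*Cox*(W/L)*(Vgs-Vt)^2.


Step 1: Overdrive voltage Vov = Vgs - Vt = 1.3 - 0.7 = 0.6 V
Step 2: W/L = 29/7 = 4.14286
Step 3: Id = 0.5 * 614 * 3.948e-07 * 4.14286 * 0.6^2
Step 4: Id = 1.81e-04 A

1.81e-04


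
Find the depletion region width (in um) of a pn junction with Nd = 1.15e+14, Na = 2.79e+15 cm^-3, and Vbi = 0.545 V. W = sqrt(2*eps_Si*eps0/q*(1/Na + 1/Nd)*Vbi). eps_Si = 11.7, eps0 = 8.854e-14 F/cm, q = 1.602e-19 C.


Step 1: 1/Na + 1/Nd = 1/2.79e+15 + 1/1.15e+14 = 9.05408e-15
Step 2: 2*eps*eps0/q = 2*11.7*8.854e-14/1.602e-19 = 1.293281e+07
Step 3: W^2 = 1.293281e+07 * 9.05408e-15 * 0.545 = 6.38166e-08
Step 4: W = sqrt(6.38166e-08) = 2.526e-04 cm = 2.526 um

2.526


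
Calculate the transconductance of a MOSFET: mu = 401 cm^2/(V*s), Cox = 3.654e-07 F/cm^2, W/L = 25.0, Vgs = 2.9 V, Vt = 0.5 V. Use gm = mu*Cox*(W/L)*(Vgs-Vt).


Step 1: Vov = Vgs - Vt = 2.9 - 0.5 = 2.4 V
Step 2: gm = mu * Cox * (W/L) * Vov
Step 3: gm = 401 * 3.654e-07 * 25.0 * 2.4 = 8.79e-03 S

8.79e-03


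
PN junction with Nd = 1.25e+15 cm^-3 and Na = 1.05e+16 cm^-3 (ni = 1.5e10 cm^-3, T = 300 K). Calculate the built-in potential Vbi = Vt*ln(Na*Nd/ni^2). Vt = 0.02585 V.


Step 1: Compute Na*Nd/ni^2 = 1.05e+16 * 1.25e+15 / (1.5e10)^2 = 5.8333e+10
Step 2: ln(5.8333e+10) = 24.7894
Step 3: Vbi = 0.02585 * 24.7894 = 0.641 V

0.641
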